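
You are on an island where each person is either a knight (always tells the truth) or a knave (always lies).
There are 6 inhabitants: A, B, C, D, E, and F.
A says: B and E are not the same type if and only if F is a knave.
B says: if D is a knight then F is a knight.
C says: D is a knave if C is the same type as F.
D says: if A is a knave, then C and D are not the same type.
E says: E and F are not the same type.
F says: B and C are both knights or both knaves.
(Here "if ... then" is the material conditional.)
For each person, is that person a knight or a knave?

A is a knight, B is a knave, C is a knight, D is a knight, E is a knight, and F is a knave.

As a knight, A's statement "B and E are not the same type if and only if F is a knave" should be True; it is.
B (knave): "if D is a knight then F is a knight" — False. ✓
C is a knight, so "D is a knave if C is the same type as F" must be True — and it is.
As a knight, D's statement "if A is a knave, then C and D are not the same type" should be True; it is.
E is a knight, and the claim "E and F are not the same type" is indeed True.
F is a knave, so "B and C are both knights or both knaves" must be False — and it is.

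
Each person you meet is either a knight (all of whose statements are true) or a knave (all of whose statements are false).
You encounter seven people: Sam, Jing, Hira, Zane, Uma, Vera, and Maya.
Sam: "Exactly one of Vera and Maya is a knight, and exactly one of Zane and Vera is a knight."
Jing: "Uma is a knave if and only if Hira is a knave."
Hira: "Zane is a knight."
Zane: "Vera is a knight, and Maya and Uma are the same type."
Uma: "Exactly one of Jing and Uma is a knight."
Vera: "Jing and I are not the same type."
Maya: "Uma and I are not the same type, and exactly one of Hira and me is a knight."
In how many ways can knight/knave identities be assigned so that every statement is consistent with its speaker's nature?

3

Consistent assignments:
  Sam=knight, Jing=knave, Hira=knave, Zane=knave, Uma=knight, Vera=knight, Maya=knave
  Sam=knave, Jing=knave, Hira=knight, Zane=knight, Uma=knave, Vera=knight, Maya=knave
  Sam=knave, Jing=knave, Hira=knave, Zane=knave, Uma=knight, Vera=knave, Maya=knave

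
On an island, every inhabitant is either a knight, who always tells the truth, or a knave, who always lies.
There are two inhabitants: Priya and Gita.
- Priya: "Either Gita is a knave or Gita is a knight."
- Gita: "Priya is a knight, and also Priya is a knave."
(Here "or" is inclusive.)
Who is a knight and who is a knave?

Knights: Priya. Knaves: Gita.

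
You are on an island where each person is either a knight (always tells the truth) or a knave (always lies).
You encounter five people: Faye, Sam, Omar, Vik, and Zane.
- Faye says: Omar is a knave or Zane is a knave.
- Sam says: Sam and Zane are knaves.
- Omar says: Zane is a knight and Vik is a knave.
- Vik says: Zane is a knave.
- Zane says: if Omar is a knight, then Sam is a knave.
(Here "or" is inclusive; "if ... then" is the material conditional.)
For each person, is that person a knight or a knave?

Faye is a knave, Sam is a knave, Omar is a knight, Vik is a knave, and Zane is a knight.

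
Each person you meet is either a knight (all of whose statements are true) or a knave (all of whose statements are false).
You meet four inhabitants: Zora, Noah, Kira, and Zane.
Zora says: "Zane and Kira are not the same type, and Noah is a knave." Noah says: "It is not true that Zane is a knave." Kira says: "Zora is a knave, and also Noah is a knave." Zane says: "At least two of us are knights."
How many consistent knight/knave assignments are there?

1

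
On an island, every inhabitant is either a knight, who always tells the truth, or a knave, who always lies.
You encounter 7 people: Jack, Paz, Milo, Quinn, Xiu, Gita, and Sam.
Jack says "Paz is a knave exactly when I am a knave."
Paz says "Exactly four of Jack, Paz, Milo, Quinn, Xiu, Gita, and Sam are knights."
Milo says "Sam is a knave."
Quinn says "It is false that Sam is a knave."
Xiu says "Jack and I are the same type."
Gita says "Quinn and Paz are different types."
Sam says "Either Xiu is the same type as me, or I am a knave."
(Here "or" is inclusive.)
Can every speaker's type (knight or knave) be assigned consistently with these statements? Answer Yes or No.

Checking all 128 assignments, each has at least one speaker whose statement's truth value contradicts their type.

No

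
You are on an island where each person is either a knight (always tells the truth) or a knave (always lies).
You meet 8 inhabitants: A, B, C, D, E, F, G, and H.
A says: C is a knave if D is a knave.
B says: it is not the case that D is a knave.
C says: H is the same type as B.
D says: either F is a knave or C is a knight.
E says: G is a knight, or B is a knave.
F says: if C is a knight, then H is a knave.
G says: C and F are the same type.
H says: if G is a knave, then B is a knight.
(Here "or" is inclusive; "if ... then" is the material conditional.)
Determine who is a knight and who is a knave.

A is a knight, B is a knight, C is a knight, D is a knight, E is a knave, F is a knave, G is a knave, and H is a knight.

A (knight): "C is a knave if D is a knave" — True. ✓
B is a knight, and the claim "it is not the case that D is a knave" is indeed True.
C is a knight, so "H is the same type as B" must be True — and it is.
D is a knight, and the claim "either F is a knave or C is a knight" is indeed True.
E (knave): "G is a knight, or B is a knave" — false. ✓
Since F is a knave, "if C is a knight, then H is a knave" needs to be false, which holds.
Since G is a knave, "C and F are the same type" needs to be false, which holds.
H is a knight, and the claim "if G is a knave, then B is a knight" is indeed True.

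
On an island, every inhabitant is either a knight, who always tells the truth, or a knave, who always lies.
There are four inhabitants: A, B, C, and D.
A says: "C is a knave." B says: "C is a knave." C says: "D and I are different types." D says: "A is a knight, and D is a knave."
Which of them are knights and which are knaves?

Knights: C. Knaves: A, B, and D.

A (knave): "C is a knave" — False. ✓
B is a knave, and the claim "C is a knave" is indeed False.
As a knight, C's statement "D and I are different types" should be True; it is.
D is a knave; "A is a knight, and D is a knave" is False, as required.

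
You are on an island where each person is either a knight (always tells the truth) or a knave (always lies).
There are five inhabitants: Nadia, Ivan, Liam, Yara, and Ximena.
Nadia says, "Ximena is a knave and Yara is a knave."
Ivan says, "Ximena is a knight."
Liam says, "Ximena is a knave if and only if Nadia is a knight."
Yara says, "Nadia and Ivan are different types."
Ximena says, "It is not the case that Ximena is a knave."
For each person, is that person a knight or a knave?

Knights: Ivan, Liam, Yara, and Ximena. Knaves: Nadia.

Nadia is a knave, and the claim "Ximena is a knave and Yara is a knave" is indeed False.
Ivan is a knight, and the claim "Ximena is a knight" is indeed true.
Since Liam is a knight, "Ximena is a knave if and only if Nadia is a knight" needs to be true, which holds.
Yara (knight): "Nadia and Ivan are different types" — true. ✓
Ximena is a knight, so "it is not the case that Ximena is a knave" must be true — and it is.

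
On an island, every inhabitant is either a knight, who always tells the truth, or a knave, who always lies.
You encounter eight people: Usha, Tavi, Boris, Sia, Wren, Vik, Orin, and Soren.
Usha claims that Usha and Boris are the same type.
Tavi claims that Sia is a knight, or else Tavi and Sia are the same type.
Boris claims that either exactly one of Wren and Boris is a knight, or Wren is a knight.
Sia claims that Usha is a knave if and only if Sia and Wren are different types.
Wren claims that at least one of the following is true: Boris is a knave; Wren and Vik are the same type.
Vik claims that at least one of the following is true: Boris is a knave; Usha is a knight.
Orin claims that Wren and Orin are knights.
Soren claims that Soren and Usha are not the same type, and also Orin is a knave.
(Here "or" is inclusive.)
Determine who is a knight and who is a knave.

Usha is a knight, Tavi is a knight, Boris is a knight, Sia is a knight, Wren is a knight, Vik is a knight, Orin is a knight, and Soren is a knave.

Since Usha is a knight, "Usha and Boris are the same type" needs to be True, which holds.
Since Tavi is a knight, "Sia is a knight, or else Tavi and Sia are the same type" needs to be True, which holds.
As a knight, Boris's statement "either exactly one of Wren and Boris is a knight, or Wren is a knight" should be True; it is.
Sia is a knight, so "Usha is a knave if and only if Sia and Wren are different types" must be True — and it is.
Wren is a knight, so "at least one of the following is true: Boris is a knave; Wren and Vik are the same type" must be True — and it is.
Vik is a knight; "at least one of the following is true: Boris is a knave; Usha is a knight" is True, as required.
Orin is a knight, and the claim "Wren and Orin are knights" is indeed True.
Soren is a knave; "Soren and Usha are not the same type, and also Orin is a knave" is False, as required.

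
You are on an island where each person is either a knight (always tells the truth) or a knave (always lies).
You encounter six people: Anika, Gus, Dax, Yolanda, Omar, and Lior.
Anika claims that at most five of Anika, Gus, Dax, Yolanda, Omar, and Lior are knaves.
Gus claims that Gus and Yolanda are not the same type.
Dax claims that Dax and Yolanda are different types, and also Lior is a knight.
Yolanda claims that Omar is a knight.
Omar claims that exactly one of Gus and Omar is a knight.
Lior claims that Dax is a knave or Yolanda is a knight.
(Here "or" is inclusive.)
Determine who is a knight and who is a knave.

Anika is a knight, Gus is a knave, Dax is a knave, Yolanda is a knave, Omar is a knave, and Lior is a knight.

As a knight, Anika's statement "at most five of Anika, Gus, Dax, Yolanda, Omar, and Lior are knaves" should be true; it is.
Gus is a knave, so "Gus and Yolanda are not the same type" must be False — and it is.
Dax is a knave; "Dax and Yolanda are different types, and also Lior is a knight" is False, as required.
Yolanda is a knave; "Omar is a knight" is False, as required.
Omar is a knave, and the claim "exactly one of Gus and Omar is a knight" is indeed False.
As a knight, Lior's statement "Dax is a knave or Yolanda is a knight" should be true; it is.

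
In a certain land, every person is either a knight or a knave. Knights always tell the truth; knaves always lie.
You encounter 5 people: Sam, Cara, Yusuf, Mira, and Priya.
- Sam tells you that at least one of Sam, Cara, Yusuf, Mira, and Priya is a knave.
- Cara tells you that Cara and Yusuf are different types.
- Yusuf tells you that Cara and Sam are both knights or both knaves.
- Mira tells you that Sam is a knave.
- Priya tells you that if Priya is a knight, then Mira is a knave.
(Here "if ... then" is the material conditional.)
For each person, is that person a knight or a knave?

Sam is a knight, Cara is a knave, Yusuf is a knave, Mira is a knave, and Priya is a knight.

Suppose Sam is a knave. Then Sam's statement "at least one of Sam, Cara, Yusuf, Mira, and Priya is a knave" would have to be false. Checking the 16 ways to assign the others, none is consistent with every speaker.
(For instance, with Cara=knave, Yusuf=knave, Mira=knave, Priya=knight, Sam's claim "at least one of Sam, Cara, Yusuf, Mira, and Priya is a knave" comes out true where it would need to be false.)
So Sam must be a knight, making "at least one of Sam, Cara, Yusuf, Mira, and Priya is a knave" true. Taking Sam=knight, Cara=knave, Yusuf=knave, Mira=knave, Priya=knight, each remaining statement checks out:
  Cara (knave): "Cara and Yusuf are different types" — false. ✓
  Yusuf (knave): "Cara and Sam are both knights or both knaves" — false. ✓
  Mira (knave): "Sam is a knave" — false. ✓
  Priya (knight): "if Priya is a knight, then Mira is a knave" — true. ✓
This is the unique consistent assignment.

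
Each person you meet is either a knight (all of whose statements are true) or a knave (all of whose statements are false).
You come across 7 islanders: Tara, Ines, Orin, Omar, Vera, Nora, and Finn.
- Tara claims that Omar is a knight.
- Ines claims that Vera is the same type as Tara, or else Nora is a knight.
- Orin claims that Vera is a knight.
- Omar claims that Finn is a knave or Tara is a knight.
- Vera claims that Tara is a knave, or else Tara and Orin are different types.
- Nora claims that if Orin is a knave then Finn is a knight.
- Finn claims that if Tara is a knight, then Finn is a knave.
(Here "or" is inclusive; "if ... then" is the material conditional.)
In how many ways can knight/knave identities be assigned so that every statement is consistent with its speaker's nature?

1

Consistent assignments:
  Tara=knave, Ines=knight, Orin=knight, Omar=knave, Vera=knight, Nora=knight, Finn=knight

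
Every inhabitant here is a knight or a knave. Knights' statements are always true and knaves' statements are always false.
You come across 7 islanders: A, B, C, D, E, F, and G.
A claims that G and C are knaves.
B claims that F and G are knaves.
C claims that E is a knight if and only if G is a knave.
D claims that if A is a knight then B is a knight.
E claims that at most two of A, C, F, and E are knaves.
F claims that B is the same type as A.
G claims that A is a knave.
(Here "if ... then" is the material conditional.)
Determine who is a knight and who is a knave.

Knights: D, E, F, and G. Knaves: A, B, and C.

A is a knave, so "G and C are knaves" must be false — and it is.
As a knave, B's statement "F and G are knaves" should be false; it is.
As a knave, C's statement "E is a knight if and only if G is a knave" should be false; it is.
As a knight, D's statement "if A is a knight then B is a knight" should be True; it is.
E is a knight, so "at most two of A, C, F, and E are knaves" must be True — and it is.
F is a knight; "B is the same type as A" is True, as required.
As a knight, G's statement "A is a knave" should be True; it is.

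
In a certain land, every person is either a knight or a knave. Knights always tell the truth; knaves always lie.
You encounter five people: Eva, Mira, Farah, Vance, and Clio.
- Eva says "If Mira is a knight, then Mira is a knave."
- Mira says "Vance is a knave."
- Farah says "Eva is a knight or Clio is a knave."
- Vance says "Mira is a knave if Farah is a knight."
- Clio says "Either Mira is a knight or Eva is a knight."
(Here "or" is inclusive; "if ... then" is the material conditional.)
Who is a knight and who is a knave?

Since Eva is a knight, "if Mira is a knight, then Mira is a knave" needs to be True, which holds.
Since Mira is a knave, "Vance is a knave" needs to be False, which holds.
As a knight, Farah's statement "Eva is a knight or Clio is a knave" should be True; it is.
Vance is a knight, so "Mira is a knave if Farah is a knight" must be True — and it is.
Clio is a knight; "either Mira is a knight or Eva is a knight" is True, as required.

Eva is a knight, Mira is a knave, Farah is a knight, Vance is a knight, and Clio is a knight.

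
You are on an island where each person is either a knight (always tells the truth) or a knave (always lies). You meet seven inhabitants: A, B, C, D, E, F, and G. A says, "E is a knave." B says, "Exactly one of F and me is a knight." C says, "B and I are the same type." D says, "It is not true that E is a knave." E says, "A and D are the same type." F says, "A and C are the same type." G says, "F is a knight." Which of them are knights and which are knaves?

Knights: A and B. Knaves: C, D, E, F, and G.

Since A is a knight, "E is a knave" needs to be True, which holds.
B (knight): "exactly one of F and me is a knight" — True. ✓
C is a knave, so "B and I are the same type" must be false — and it is.
D is a knave, so "it is not true that E is a knave" must be false — and it is.
E (knave): "A and D are the same type" — false. ✓
As a knave, F's statement "A and C are the same type" should be false; it is.
G is a knave; "F is a knight" is false, as required.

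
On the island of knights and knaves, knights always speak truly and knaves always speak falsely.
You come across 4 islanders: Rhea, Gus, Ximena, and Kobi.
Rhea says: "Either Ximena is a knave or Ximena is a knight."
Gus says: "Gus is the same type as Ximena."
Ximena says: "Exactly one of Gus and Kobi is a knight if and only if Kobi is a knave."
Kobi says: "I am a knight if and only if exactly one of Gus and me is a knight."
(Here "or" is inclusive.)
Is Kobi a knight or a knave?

Kobi is a knave.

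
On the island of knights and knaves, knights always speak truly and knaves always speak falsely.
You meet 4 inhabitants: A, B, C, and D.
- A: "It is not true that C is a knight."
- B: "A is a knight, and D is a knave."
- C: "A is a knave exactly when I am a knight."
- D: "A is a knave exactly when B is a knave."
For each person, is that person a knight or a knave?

A is a knave, and the claim "it is not true that C is a knight" is indeed False.
B (knave): "A is a knight, and D is a knave" — False. ✓
C (knight): "A is a knave exactly when I am a knight" — True. ✓
Since D is a knight, "A is a knave exactly when B is a knave" needs to be True, which holds.

A is a knave, B is a knave, C is a knight, and D is a knight.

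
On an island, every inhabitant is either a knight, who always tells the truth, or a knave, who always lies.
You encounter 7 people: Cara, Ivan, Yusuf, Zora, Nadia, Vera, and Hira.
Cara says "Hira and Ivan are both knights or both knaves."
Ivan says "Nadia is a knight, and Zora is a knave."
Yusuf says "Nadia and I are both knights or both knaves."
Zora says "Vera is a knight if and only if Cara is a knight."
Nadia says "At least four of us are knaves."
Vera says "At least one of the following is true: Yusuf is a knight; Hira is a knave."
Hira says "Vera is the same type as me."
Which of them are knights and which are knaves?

Knights: Ivan, Nadia, and Vera. Knaves: Cara, Yusuf, Zora, and Hira.

Cara is a knave, and the claim "Hira and Ivan are both knights or both knaves" is indeed false.
Ivan (knight): "Nadia is a knight, and Zora is a knave" — true. ✓
Yusuf is a knave, and the claim "Nadia and I are both knights or both knaves" is indeed false.
Zora is a knave; "Vera is a knight if and only if Cara is a knight" is false, as required.
Since Nadia is a knight, "at least four of us are knaves" needs to be true, which holds.
Vera is a knight; "at least one of the following is true: Yusuf is a knight; Hira is a knave" is true, as required.
Hira is a knave, and the claim "Vera is the same type as me" is indeed false.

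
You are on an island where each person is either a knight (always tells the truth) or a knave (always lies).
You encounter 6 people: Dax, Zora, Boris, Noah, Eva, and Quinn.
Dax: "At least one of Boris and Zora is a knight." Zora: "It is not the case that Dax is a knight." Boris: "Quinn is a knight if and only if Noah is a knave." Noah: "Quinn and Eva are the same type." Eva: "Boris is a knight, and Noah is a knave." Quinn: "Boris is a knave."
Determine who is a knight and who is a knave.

Dax is a knight, Zora is a knave, Boris is a knight, Noah is a knight, Eva is a knave, and Quinn is a knave.

Since Dax is a knight, "at least one of Boris and Zora is a knight" needs to be true, which holds.
Zora is a knave; "it is not the case that Dax is a knight" is false, as required.
Boris is a knight; "Quinn is a knight if and only if Noah is a knave" is true, as required.
Noah is a knight, so "Quinn and Eva are the same type" must be true — and it is.
As a knave, Eva's statement "Boris is a knight, and Noah is a knave" should be false; it is.
Quinn (knave): "Boris is a knave" — false. ✓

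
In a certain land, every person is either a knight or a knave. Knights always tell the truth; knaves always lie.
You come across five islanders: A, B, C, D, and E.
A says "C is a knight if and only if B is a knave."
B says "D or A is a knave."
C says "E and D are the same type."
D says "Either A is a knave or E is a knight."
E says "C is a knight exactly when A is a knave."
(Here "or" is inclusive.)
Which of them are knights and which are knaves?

Knights: B, C, D, and E. Knaves: A.

A is a knave; "C is a knight if and only if B is a knave" is False, as required.
B is a knight; "D or A is a knave" is true, as required.
C is a knight, and the claim "E and D are the same type" is indeed true.
Since D is a knight, "either A is a knave or E is a knight" needs to be true, which holds.
E is a knight; "C is a knight exactly when A is a knave" is true, as required.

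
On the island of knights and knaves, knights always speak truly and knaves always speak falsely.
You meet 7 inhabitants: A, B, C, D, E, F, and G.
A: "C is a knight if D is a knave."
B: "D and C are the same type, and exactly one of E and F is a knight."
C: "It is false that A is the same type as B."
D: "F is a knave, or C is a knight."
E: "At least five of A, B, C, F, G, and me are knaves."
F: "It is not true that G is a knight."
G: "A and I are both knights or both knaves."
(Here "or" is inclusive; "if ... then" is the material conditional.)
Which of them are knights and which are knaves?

A is a knight, so "C is a knight if D is a knave" must be True — and it is.
B is a knave, and the claim "D and C are the same type, and exactly one of E and F is a knight" is indeed false.
C is a knight, and the claim "it is false that A is the same type as B" is indeed True.
D is a knight, so "F is a knave, or C is a knight" must be True — and it is.
E is a knave, and the claim "at least five of A, B, C, F, G, and me are knaves" is indeed false.
As a knave, F's statement "it is not true that G is a knight" should be false; it is.
G (knight): "A and I are both knights or both knaves" — True. ✓

Knights: A, C, D, and G. Knaves: B, E, and F.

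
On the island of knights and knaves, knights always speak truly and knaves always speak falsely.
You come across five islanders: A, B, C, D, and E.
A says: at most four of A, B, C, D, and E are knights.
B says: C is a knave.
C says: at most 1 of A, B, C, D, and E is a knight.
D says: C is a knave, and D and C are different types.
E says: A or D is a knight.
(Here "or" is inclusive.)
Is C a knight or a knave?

C is a knave.

Consistent assignments: {A=knight, B=knight, C=knave, D=knight, E=knight}; {A=knight, B=knight, C=knave, D=knave, E=knight}
In every consistent assignment, C is a knave.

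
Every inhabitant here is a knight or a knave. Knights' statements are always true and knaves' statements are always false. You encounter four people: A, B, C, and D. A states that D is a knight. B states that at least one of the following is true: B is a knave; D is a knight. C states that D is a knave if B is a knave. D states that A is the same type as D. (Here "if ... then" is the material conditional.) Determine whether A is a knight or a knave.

Consistent assignments: {A=knight, B=knight, C=knight, D=knight}
In every consistent assignment, A is a knight.

A is a knight.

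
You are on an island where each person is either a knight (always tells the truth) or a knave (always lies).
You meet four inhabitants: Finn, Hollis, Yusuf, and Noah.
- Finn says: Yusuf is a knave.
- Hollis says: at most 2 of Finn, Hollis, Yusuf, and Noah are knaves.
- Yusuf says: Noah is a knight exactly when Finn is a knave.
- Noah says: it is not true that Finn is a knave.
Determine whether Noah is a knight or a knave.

Consistent assignments: {Finn=knight, Hollis=knight, Yusuf=knave, Noah=knight}
In every consistent assignment, Noah is a knight.

Noah is a knight.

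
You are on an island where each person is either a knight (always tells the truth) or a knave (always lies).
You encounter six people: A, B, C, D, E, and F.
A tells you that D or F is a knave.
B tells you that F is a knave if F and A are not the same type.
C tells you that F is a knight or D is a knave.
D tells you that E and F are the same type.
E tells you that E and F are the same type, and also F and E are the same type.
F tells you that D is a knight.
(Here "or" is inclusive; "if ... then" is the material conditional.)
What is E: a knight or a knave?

E is a knight.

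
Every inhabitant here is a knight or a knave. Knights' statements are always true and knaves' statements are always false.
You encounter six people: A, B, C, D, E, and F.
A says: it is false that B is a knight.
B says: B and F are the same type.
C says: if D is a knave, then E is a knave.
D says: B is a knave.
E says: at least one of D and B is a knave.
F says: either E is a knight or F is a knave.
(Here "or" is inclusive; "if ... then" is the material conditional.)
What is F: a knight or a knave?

Consistent assignments: {A=knight, B=knave, C=knight, D=knight, E=knight, F=knight}; {A=knave, B=knight, C=knave, D=knave, E=knight, F=knight}
In every consistent assignment, F is a knight.

F is a knight.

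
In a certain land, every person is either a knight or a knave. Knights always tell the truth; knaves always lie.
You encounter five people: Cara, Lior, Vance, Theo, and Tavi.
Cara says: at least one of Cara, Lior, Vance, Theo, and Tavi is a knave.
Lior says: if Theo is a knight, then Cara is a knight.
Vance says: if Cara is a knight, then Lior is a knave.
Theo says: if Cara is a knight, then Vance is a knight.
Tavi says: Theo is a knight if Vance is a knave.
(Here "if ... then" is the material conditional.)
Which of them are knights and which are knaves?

Cara (knight): "at least one of Cara, Lior, Vance, Theo, and Tavi is a knave" — True. ✓
As a knight, Lior's statement "if Theo is a knight, then Cara is a knight" should be True; it is.
As a knave, Vance's statement "if Cara is a knight, then Lior is a knave" should be False; it is.
As a knave, Theo's statement "if Cara is a knight, then Vance is a knight" should be False; it is.
Tavi is a knave, and the claim "Theo is a knight if Vance is a knave" is indeed False.

Cara is a knight, Lior is a knight, Vance is a knave, Theo is a knave, and Tavi is a knave.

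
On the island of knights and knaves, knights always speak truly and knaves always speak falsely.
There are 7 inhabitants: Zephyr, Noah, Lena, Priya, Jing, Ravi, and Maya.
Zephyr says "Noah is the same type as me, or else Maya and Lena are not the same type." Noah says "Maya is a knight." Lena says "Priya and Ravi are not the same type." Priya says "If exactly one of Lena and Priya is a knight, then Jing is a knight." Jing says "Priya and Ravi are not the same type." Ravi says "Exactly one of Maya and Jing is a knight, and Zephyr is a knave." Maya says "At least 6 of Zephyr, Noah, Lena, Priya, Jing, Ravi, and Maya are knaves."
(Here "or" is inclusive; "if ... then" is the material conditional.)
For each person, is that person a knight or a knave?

Zephyr is a knight, and the claim "Noah is the same type as me, or else Maya and Lena are not the same type" is indeed True.
As a knave, Noah's statement "Maya is a knight" should be false; it is.
Lena is a knight, and the claim "Priya and Ravi are not the same type" is indeed True.
Priya is a knight, and the claim "if exactly one of Lena and Priya is a knight, then Jing is a knight" is indeed True.
Jing is a knight; "Priya and Ravi are not the same type" is True, as required.
Since Ravi is a knave, "exactly one of Maya and Jing is a knight, and Zephyr is a knave" needs to be false, which holds.
Since Maya is a knave, "at least 6 of Zephyr, Noah, Lena, Priya, Jing, Ravi, and Maya are knaves" needs to be false, which holds.

Zephyr is a knight, Noah is a knave, Lena is a knight, Priya is a knight, Jing is a knight, Ravi is a knave, and Maya is a knave.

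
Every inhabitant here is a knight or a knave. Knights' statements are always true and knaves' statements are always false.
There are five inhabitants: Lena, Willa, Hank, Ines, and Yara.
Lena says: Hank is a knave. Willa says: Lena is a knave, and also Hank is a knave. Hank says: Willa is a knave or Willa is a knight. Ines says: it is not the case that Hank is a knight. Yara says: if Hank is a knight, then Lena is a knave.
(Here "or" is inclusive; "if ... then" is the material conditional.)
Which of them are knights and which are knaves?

Lena is a knave, Willa is a knave, Hank is a knight, Ines is a knave, and Yara is a knight.

Since Lena is a knave, "Hank is a knave" needs to be false, which holds.
Willa is a knave, so "Lena is a knave, and also Hank is a knave" must be false — and it is.
Hank is a knight, and the claim "Willa is a knave or Willa is a knight" is indeed True.
Ines is a knave, and the claim "it is not the case that Hank is a knight" is indeed false.
Since Yara is a knight, "if Hank is a knight, then Lena is a knave" needs to be True, which holds.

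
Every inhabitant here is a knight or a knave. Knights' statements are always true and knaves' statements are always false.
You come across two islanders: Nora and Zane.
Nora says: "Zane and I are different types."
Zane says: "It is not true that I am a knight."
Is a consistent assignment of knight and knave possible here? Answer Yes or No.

No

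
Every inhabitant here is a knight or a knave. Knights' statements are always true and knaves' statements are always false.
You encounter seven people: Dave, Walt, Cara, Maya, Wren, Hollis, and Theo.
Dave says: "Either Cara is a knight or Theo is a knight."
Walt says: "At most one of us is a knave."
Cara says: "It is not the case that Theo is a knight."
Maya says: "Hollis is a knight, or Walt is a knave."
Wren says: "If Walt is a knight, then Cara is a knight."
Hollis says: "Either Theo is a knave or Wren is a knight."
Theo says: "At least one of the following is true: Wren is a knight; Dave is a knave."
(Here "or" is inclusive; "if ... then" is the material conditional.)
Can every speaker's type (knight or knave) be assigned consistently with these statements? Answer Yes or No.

One consistent assignment: Dave=knight, Walt=knave, Cara=knave, Maya=knight, Wren=knight, Hollis=knight, Theo=knight.

Yes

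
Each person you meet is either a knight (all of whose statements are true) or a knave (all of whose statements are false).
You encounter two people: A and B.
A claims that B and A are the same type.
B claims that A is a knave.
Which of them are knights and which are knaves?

Suppose A is a knight. Then A's statement "B and A are the same type" would have to be true. Checking the 2 ways to assign the others, none is consistent with every speaker.
(For instance, with B=knight, B's claim "A is a knave" comes out false where it would need to be true.)
So A must be a knave, making "B and A are the same type" false. Taking A=knave, B=knight, each remaining statement checks out:
  B (knight): "A is a knave" — true. ✓
This is the unique consistent assignment.

A is a knave and B is a knight.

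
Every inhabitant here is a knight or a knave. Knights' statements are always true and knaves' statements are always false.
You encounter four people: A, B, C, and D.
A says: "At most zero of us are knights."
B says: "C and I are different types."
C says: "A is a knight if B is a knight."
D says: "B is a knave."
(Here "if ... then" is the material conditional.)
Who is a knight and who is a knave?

A is a knave; "at most zero of us are knights" is False, as required.
B is a knight, and the claim "C and I are different types" is indeed True.
C is a knave, and the claim "A is a knight if B is a knight" is indeed False.
D is a knave; "B is a knave" is False, as required.

A is a knave, B is a knight, C is a knave, and D is a knave.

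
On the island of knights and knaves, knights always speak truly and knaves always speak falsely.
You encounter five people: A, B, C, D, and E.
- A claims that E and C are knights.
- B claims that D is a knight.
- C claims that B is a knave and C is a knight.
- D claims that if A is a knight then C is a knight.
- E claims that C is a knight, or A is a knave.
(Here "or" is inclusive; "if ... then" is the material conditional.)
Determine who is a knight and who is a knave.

Knights: B, D, and E. Knaves: A and C.

Suppose A is a knight. Then A's statement "E and C are knights" would have to be true. Checking the 16 ways to assign the others, none is consistent with every speaker.
(For instance, with B=knight, C=knave, D=knight, E=knight, A's claim "E and C are knights" comes out false where it would need to be true.)
So A must be a knave, making "E and C are knights" false. Taking A=knave, B=knight, C=knave, D=knight, E=knight, each remaining statement checks out:
  B (knight): "D is a knight" — true. ✓
  C (knave): "B is a knave and C is a knight" — false. ✓
  D (knight): "if A is a knight then C is a knight" — true. ✓
  E (knight): "C is a knight, or A is a knave" — true. ✓
This is the unique consistent assignment.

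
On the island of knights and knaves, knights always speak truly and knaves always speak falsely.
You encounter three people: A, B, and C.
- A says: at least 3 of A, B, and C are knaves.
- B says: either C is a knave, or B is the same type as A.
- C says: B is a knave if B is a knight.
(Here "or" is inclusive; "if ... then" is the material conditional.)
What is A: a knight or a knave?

A is a knave.

Consistent assignments: {A=knave, B=knight, C=knave}
In every consistent assignment, A is a knave.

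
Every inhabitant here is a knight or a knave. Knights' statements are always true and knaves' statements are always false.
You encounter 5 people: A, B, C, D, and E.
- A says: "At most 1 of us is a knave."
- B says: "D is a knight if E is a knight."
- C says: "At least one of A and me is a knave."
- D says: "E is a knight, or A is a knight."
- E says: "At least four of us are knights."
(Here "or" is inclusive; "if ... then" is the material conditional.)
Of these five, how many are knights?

2

The unique consistent assignment is A=knave, B=knight, C=knight, D=knave, E=knave.
That has 2 knights.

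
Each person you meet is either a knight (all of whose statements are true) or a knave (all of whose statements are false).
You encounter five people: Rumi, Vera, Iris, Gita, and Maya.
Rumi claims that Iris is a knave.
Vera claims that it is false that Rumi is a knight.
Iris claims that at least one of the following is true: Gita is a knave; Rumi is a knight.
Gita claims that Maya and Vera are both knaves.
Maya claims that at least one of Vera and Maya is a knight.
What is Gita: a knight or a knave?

Gita is a knave.

Consistent assignments: {Rumi=knave, Vera=knight, Iris=knight, Gita=knave, Maya=knight}
In every consistent assignment, Gita is a knave.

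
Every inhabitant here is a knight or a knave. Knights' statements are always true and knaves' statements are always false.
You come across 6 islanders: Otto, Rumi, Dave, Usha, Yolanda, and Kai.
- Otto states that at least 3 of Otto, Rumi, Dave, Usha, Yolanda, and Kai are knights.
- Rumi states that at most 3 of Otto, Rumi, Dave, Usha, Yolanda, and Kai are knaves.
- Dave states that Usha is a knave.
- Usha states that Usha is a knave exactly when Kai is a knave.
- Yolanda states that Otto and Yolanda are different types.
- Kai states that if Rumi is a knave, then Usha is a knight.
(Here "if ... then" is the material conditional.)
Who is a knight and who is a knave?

Knights: Usha and Kai. Knaves: Otto, Rumi, Dave, and Yolanda.

Otto is a knave, and the claim "at least 3 of Otto, Rumi, Dave, Usha, Yolanda, and Kai are knights" is indeed False.
Rumi is a knave, so "at most 3 of Otto, Rumi, Dave, Usha, Yolanda, and Kai are knaves" must be False — and it is.
As a knave, Dave's statement "Usha is a knave" should be False; it is.
As a knight, Usha's statement "Usha is a knave exactly when Kai is a knave" should be true; it is.
Yolanda is a knave, and the claim "Otto and Yolanda are different types" is indeed False.
As a knight, Kai's statement "if Rumi is a knave, then Usha is a knight" should be true; it is.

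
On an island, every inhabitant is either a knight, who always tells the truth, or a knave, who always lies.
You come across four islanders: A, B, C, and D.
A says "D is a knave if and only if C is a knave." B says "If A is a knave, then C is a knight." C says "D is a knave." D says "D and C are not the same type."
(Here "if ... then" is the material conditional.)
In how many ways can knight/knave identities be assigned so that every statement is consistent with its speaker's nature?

1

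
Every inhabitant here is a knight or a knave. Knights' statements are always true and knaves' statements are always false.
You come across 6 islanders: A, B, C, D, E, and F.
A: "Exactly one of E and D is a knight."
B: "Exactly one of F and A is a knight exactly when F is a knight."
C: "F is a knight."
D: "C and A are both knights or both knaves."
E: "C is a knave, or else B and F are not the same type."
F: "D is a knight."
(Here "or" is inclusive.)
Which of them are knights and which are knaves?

A is a knight, B is a knave, C is a knave, D is a knave, E is a knight, and F is a knave.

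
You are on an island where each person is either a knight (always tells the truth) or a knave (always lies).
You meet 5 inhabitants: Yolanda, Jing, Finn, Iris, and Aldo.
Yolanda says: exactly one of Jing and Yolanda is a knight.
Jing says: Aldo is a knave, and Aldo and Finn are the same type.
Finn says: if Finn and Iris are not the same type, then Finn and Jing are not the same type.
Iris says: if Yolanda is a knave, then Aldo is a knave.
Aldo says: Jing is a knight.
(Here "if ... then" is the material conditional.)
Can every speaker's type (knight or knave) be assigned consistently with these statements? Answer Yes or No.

Yes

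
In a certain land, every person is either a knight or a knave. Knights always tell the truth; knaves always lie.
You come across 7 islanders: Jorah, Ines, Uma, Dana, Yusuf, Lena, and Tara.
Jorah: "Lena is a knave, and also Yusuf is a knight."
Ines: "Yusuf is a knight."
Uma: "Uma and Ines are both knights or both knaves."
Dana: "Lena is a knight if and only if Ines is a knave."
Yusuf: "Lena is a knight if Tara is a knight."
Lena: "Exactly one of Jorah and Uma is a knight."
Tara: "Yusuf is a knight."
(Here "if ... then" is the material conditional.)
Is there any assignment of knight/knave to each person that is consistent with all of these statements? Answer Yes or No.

Yes

One consistent assignment: Jorah=knave, Ines=knight, Uma=knight, Dana=knave, Yusuf=knight, Lena=knight, Tara=knight.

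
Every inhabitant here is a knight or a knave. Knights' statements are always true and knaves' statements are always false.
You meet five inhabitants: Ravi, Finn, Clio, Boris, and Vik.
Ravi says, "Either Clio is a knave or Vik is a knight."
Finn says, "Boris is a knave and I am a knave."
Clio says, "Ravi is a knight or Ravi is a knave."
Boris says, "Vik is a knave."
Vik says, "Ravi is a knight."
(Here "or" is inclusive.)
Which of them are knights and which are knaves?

Ravi is a knave, Finn is a knave, Clio is a knight, Boris is a knight, and Vik is a knave.

Suppose Ravi is a knight. Then Ravi's statement "either Clio is a knave or Vik is a knight" would have to be true. Checking the 16 ways to assign the others, none is consistent with every speaker.
(For instance, with Finn=knave, Clio=knight, Boris=knight, Vik=knave, Ravi's claim "either Clio is a knave or Vik is a knight" comes out false where it would need to be true.)
So Ravi must be a knave, making "either Clio is a knave or Vik is a knight" false. Taking Ravi=knave, Finn=knave, Clio=knight, Boris=knight, Vik=knave, each remaining statement checks out:
  Finn (knave): "Boris is a knave and I am a knave" — false. ✓
  Clio (knight): "Ravi is a knight or Ravi is a knave" — true. ✓
  Boris (knight): "Vik is a knave" — true. ✓
  Vik (knave): "Ravi is a knight" — false. ✓
This is the unique consistent assignment.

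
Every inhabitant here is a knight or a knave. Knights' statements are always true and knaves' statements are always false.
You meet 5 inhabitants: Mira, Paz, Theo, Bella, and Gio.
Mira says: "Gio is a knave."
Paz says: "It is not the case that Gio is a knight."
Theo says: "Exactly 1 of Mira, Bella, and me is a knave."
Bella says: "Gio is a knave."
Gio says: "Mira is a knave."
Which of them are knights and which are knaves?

Suppose Mira is a knight. Then Mira's statement "Gio is a knave" would have to be true. Checking the 16 ways to assign the others, none is consistent with every speaker.
(For instance, with Paz=knave, Theo=knave, Bella=knave, Gio=knight, Mira's claim "Gio is a knave" comes out false where it would need to be true.)
So Mira must be a knave, making "Gio is a knave" false. Taking Mira=knave, Paz=knave, Theo=knave, Bella=knave, Gio=knight, each remaining statement checks out:
  Paz (knave): "it is not the case that Gio is a knight" — false. ✓
  Theo (knave): "exactly 1 of Mira, Bella, and me is a knave" — false. ✓
  Bella (knave): "Gio is a knave" — false. ✓
  Gio (knight): "Mira is a knave" — true. ✓
This is the unique consistent assignment.

Knights: Gio. Knaves: Mira, Paz, Theo, and Bella.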